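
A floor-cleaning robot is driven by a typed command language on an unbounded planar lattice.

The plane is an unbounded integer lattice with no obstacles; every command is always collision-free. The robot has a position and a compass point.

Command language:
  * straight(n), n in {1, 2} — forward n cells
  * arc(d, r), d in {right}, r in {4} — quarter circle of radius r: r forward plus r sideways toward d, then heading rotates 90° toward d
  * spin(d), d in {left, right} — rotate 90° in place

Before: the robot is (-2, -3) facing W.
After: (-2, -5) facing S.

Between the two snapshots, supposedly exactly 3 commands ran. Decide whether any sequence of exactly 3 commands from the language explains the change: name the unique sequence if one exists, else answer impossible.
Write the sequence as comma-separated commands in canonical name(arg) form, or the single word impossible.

key: order matters: swapping spin(left) and straight(1) lands elsewhere
initial: (-2, -3) facing W
[1] after spin(left): (-2, -3) facing S
[2] after straight(1): (-2, -4) facing S
[3] after straight(1): (-2, -5) facing S
no rival 3-sequence matches.

spin(left), straight(1), straight(1)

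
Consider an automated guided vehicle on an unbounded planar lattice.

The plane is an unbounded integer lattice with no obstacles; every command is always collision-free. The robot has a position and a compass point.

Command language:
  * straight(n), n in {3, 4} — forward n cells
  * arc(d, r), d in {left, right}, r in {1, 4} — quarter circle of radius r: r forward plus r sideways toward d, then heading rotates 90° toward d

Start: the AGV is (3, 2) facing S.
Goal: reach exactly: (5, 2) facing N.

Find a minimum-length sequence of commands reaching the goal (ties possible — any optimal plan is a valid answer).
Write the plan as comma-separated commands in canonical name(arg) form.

from: (3, 2) facing S
step 1 (arc(left, 1)): (4, 1) facing E
step 2 (arc(left, 1)): (5, 2) facing N
no 1-step plan works, so 2 is optimal.

arc(left, 1), arc(left, 1)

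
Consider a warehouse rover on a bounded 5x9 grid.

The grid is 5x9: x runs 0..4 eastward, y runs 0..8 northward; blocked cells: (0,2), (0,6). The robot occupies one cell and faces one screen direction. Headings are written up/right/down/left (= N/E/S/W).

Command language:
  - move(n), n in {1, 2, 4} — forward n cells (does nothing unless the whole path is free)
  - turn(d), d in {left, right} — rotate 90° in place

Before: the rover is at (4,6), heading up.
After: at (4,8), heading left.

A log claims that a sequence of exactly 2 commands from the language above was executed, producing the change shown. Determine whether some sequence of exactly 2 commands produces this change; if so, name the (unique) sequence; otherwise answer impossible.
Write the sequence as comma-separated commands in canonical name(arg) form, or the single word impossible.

key: cell and facing (now W) both changed — the 2 commands mix motion and turning
from: at (4,6), heading up
step 1 (move(2)): at (4,8), heading up
step 2 (turn(left)): at (4,8), heading left
all 25 alternatives checked — unique.

move(2), turn(left)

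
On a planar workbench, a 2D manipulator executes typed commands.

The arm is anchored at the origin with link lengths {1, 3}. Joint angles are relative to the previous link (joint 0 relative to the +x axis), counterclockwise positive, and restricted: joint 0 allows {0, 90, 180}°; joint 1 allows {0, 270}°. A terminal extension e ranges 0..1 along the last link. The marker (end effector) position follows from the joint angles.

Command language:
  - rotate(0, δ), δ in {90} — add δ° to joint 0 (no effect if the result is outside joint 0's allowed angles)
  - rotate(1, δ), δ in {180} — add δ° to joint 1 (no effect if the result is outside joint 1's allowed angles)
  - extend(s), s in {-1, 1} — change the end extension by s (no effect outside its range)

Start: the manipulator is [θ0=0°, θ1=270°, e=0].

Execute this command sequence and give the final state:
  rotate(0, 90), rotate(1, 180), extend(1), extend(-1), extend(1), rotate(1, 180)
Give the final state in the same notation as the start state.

[θ0=90°, θ1=270°, e=1]

start: [θ0=0°, θ1=270°, e=0]
t=1 rotate(0, 90) ⇒ [θ0=90°, θ1=270°, e=0]
t=2 rotate(1, 180) ⇒ [θ0=90°, θ1=270°, e=0]
t=3 extend(1) ⇒ [θ0=90°, θ1=270°, e=1]
t=4 extend(-1) ⇒ [θ0=90°, θ1=270°, e=0]
t=5 extend(1) ⇒ [θ0=90°, θ1=270°, e=1]
t=6 rotate(1, 180) ⇒ [θ0=90°, θ1=270°, e=1]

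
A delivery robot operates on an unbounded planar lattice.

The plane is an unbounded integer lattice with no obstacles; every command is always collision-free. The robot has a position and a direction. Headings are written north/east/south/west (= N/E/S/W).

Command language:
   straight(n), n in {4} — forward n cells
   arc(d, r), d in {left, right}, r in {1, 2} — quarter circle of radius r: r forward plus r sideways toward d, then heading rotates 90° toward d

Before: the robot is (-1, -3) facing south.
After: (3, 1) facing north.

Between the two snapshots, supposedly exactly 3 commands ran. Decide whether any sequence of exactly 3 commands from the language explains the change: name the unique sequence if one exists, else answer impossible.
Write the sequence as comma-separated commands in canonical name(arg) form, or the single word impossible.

key: running straight(4) before arc(left, 2) would end elsewhere — order is forced
from: (-1, -3) facing south
1. arc(left, 2) → (1, -5) facing east
2. arc(left, 2) → (3, -3) facing north
3. straight(4) → (3, 1) facing north
no rival 3-sequence matches.

arc(left, 2), arc(left, 2), straight(4)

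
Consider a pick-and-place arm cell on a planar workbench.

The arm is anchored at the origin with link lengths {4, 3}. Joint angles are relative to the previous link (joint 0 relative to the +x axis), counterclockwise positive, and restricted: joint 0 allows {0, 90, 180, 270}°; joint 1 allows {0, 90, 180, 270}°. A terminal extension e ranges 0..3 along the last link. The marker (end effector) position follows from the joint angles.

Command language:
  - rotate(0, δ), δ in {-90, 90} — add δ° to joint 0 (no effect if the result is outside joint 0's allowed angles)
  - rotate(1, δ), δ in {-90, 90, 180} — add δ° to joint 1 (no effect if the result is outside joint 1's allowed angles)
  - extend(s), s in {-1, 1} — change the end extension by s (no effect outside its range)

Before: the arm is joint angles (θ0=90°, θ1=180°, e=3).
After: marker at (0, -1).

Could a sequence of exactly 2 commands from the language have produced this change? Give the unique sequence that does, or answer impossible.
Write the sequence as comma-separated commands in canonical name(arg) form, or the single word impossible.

extend(1), extend(-1)

key: running extend(-1) before extend(1) would end elsewhere — order is forced
start: joint angles (θ0=90°, θ1=180°, e=3)
t=1 extend(1) ⇒ joint angles (θ0=90°, θ1=180°, e=3)
t=2 extend(-1) ⇒ joint angles (θ0=90°, θ1=180°, e=2)
no other 2-command option fits: unique.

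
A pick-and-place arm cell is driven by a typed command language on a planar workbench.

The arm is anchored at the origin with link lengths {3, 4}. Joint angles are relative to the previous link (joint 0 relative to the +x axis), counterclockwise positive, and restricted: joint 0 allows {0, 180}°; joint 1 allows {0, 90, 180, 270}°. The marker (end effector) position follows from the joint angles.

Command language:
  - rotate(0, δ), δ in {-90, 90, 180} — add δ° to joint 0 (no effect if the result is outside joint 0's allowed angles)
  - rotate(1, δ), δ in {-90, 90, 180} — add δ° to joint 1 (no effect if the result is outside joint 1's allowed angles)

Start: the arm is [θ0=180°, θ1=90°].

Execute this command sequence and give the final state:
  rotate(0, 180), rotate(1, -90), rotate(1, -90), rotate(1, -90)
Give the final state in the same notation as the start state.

t0: [θ0=180°, θ1=90°]
step 1 (rotate(0, 180)): [θ0=0°, θ1=90°]
step 2 (rotate(1, -90)): [θ0=0°, θ1=0°]
step 3 (rotate(1, -90)): [θ0=0°, θ1=270°]
step 4 (rotate(1, -90)): [θ0=0°, θ1=180°]

[θ0=0°, θ1=180°]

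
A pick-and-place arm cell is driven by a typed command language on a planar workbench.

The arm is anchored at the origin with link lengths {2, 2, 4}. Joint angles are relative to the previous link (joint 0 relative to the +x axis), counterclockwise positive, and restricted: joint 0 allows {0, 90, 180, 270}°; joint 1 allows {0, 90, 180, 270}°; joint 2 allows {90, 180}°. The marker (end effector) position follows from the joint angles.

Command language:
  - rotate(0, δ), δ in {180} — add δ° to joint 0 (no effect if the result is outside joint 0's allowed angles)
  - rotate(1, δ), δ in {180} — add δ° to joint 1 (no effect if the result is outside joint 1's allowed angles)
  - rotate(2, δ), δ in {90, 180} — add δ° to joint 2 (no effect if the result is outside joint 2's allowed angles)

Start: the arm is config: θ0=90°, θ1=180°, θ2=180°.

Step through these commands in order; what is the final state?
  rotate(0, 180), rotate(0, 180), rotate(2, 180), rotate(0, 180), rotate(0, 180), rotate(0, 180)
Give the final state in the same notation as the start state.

config: θ0=270°, θ1=180°, θ2=180°

initial: config: θ0=90°, θ1=180°, θ2=180°
step 1 (rotate(0, 180)): config: θ0=270°, θ1=180°, θ2=180°
step 2 (rotate(0, 180)): config: θ0=90°, θ1=180°, θ2=180°
step 3 (rotate(2, 180)): config: θ0=90°, θ1=180°, θ2=180°
step 4 (rotate(0, 180)): config: θ0=270°, θ1=180°, θ2=180°
step 5 (rotate(0, 180)): config: θ0=90°, θ1=180°, θ2=180°
step 6 (rotate(0, 180)): config: θ0=270°, θ1=180°, θ2=180°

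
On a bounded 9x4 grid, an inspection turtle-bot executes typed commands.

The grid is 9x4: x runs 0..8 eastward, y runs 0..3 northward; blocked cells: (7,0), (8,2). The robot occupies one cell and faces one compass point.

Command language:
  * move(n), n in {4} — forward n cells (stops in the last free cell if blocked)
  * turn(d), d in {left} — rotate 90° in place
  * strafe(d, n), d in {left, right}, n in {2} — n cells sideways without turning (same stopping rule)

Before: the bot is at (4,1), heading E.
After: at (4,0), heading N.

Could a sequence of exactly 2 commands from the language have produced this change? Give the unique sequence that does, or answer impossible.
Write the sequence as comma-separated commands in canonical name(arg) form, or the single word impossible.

key: cell and facing (now N) both changed — the 2 commands mix motion and turning
start: at (4,1), heading E
t=1 strafe(right, 2) ⇒ at (4,0), heading E
t=2 turn(left) ⇒ at (4,0), heading N
all 16 alternatives checked — unique.

strafe(right, 2), turn(left)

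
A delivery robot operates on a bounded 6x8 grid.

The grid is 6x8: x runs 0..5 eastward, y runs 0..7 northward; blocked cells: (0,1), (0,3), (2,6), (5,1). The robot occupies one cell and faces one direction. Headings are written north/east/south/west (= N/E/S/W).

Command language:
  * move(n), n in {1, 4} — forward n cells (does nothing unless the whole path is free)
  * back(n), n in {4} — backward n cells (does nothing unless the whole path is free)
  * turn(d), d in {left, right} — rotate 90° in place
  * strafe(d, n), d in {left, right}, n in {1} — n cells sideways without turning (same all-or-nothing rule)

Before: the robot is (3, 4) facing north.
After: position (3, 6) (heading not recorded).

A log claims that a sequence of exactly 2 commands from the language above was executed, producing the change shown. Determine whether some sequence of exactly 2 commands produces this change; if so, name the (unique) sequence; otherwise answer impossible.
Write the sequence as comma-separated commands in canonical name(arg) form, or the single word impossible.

begin: (3, 4) facing north
step 1 (move(1)): (3, 5) facing north
step 2 (move(1)): (3, 6) facing north
no other 2-command option fits: unique.

move(1), move(1)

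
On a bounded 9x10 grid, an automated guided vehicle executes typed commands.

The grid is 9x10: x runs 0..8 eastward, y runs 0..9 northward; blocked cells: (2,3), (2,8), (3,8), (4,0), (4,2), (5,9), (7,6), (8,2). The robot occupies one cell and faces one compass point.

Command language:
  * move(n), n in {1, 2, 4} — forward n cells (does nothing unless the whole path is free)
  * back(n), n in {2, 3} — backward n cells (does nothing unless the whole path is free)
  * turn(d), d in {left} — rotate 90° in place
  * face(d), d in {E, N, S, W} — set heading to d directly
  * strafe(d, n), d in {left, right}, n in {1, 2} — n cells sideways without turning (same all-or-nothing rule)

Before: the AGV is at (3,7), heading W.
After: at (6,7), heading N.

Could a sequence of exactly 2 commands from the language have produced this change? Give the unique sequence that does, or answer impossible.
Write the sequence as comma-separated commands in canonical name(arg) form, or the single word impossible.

back(3), face(N)

key: running face(N) before back(3) would end elsewhere — order is forced
initial: at (3,7), heading W
[1] after back(3): at (6,7), heading W
[2] after face(N): at (6,7), heading N
no rival 2-sequence matches.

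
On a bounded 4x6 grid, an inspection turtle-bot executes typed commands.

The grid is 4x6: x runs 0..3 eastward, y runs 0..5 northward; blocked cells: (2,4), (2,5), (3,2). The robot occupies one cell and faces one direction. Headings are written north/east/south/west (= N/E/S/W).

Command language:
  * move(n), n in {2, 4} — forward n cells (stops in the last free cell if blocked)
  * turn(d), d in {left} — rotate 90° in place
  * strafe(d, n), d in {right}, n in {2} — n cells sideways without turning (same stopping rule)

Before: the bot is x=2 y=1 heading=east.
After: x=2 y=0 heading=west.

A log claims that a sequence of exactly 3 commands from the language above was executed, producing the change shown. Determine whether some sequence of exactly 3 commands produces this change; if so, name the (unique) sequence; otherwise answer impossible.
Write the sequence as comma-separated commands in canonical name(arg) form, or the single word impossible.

key: strafe(right, 2) runs into the grid edge before its full distance
initial: x=2 y=1 heading=east
1. strafe(right, 2) → x=2 y=0 heading=east
2. turn(left) → x=2 y=0 heading=north
3. turn(left) → x=2 y=0 heading=west
no rival 3-sequence matches.

strafe(right, 2), turn(left), turn(left)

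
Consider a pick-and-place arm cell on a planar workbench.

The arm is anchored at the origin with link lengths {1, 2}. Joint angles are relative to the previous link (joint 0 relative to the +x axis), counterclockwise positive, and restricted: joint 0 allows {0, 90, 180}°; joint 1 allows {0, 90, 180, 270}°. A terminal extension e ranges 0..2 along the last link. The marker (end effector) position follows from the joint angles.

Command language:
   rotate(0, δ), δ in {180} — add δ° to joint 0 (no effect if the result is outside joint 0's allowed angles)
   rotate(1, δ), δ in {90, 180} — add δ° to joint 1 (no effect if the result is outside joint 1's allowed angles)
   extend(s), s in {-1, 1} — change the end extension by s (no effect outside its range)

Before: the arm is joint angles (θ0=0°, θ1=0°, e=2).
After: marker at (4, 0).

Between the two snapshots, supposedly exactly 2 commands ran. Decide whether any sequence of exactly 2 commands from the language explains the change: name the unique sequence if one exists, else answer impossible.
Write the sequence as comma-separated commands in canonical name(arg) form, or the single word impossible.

key: order matters: swapping extend(1) and extend(-1) lands elsewhere
t0: joint angles (θ0=0°, θ1=0°, e=2)
[1] after extend(1): joint angles (θ0=0°, θ1=0°, e=2)
[2] after extend(-1): joint angles (θ0=0°, θ1=0°, e=1)
no rival 2-sequence matches.

extend(1), extend(-1)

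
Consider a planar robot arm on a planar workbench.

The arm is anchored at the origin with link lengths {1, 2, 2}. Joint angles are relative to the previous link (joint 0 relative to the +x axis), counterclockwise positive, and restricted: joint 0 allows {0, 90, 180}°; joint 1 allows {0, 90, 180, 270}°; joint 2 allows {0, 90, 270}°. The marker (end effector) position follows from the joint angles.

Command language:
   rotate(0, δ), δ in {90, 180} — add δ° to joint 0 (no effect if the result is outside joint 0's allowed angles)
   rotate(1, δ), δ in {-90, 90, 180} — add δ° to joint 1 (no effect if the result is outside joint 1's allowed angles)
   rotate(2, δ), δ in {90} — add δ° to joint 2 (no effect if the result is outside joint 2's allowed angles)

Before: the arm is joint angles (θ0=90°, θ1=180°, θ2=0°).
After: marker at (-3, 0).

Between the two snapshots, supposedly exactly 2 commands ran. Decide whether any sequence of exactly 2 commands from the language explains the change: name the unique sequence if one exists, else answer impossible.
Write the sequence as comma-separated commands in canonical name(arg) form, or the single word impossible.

key: running rotate(0, 180) before rotate(0, 90) would end elsewhere — order is forced
start: joint angles (θ0=90°, θ1=180°, θ2=0°)
1. rotate(0, 90) → joint angles (θ0=180°, θ1=180°, θ2=0°)
2. rotate(0, 180) → joint angles (θ0=0°, θ1=180°, θ2=0°)
all 36 alternatives checked — unique.

rotate(0, 90), rotate(0, 180)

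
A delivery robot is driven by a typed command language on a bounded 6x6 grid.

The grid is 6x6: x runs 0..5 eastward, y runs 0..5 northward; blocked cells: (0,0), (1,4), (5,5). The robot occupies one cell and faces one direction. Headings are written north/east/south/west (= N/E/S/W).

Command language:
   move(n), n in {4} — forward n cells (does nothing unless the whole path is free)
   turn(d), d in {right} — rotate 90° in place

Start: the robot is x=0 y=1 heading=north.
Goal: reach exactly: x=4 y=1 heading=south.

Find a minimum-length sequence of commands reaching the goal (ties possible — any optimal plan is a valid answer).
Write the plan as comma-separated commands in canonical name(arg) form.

turn(right), move(4), turn(right)

t0: x=0 y=1 heading=north
1. turn(right) → x=0 y=1 heading=east
2. move(4) → x=4 y=1 heading=east
3. turn(right) → x=4 y=1 heading=south
shorter routes all fall short; 3 is best.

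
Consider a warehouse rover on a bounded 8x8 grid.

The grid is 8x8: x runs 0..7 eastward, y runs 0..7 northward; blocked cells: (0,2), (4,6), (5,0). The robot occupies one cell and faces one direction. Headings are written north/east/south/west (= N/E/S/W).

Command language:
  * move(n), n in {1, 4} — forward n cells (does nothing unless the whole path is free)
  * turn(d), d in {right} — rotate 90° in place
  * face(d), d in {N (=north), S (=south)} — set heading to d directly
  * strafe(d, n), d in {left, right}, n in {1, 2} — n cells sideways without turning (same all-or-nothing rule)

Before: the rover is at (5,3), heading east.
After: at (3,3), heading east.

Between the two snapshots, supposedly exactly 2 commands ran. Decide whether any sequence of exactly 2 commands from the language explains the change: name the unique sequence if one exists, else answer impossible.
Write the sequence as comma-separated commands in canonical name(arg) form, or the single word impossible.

every 2-command combo misses the target.

impossible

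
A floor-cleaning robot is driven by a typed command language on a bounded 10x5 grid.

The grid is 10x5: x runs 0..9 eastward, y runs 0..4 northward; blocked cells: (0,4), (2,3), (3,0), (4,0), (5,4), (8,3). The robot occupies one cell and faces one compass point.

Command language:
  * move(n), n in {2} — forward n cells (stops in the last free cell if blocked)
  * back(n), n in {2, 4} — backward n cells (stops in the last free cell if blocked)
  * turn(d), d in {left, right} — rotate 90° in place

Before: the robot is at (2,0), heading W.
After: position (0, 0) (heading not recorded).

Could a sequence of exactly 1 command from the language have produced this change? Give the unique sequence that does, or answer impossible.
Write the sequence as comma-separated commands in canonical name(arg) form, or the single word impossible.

move(2)

t0: at (2,0), heading W
step 1 (move(2)): at (0,0), heading W
uniquely the one of 5 1-step routes that fits.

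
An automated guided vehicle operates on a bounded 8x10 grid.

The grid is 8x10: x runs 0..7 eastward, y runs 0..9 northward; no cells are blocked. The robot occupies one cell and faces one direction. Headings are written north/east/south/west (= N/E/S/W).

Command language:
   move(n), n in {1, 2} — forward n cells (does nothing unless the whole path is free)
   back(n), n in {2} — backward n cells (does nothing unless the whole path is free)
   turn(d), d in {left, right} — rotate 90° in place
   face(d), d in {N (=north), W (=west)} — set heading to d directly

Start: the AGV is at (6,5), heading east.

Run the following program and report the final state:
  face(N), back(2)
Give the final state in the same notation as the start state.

at (6,3), heading north

from: at (6,5), heading east
step 1 (face(N)): at (6,5), heading north
step 2 (back(2)): at (6,3), heading north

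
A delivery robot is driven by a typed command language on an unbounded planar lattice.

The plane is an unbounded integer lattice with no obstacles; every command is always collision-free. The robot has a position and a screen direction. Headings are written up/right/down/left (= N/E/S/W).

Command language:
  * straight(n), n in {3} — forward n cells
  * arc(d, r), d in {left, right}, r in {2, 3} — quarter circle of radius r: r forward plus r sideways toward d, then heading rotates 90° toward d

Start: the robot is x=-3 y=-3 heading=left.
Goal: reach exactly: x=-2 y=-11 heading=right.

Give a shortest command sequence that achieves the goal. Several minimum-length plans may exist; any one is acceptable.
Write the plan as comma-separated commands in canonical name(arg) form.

arc(left, 2), straight(3), arc(left, 3)

begin: x=-3 y=-3 heading=left
[1] after arc(left, 2): x=-5 y=-5 heading=down
[2] after straight(3): x=-5 y=-8 heading=down
[3] after arc(left, 3): x=-2 y=-11 heading=right
nothing shorter than 3 reaches the goal.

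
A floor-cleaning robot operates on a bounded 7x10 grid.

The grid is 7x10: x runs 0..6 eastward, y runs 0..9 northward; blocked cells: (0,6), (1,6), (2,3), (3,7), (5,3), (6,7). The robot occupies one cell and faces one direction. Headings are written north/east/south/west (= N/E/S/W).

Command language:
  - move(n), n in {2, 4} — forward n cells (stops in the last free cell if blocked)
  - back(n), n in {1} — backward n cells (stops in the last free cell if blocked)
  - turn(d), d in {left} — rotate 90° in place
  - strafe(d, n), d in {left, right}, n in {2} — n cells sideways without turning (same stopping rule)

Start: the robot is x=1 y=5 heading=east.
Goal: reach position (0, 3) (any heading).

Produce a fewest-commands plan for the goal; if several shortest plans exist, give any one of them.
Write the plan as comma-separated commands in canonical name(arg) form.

back(1), strafe(right, 2)

start: x=1 y=5 heading=east
[1] after back(1): x=0 y=5 heading=east
[2] after strafe(right, 2): x=0 y=3 heading=east
minimal: 2 command(s), checked below 2.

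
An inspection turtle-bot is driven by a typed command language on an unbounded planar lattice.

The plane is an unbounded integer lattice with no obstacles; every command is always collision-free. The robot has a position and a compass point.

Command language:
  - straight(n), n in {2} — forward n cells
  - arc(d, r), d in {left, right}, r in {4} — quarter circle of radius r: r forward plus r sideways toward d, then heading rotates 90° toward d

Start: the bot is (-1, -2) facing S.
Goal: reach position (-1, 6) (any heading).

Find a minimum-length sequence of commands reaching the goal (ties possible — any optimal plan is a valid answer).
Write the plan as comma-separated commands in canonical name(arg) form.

arc(left, 4), arc(left, 4), arc(left, 4), arc(right, 4)

begin: (-1, -2) facing S
1. arc(left, 4) → (3, -6) facing E
2. arc(left, 4) → (7, -2) facing N
3. arc(left, 4) → (3, 2) facing W
4. arc(right, 4) → (-1, 6) facing N
minimal: 4 command(s), checked below 4.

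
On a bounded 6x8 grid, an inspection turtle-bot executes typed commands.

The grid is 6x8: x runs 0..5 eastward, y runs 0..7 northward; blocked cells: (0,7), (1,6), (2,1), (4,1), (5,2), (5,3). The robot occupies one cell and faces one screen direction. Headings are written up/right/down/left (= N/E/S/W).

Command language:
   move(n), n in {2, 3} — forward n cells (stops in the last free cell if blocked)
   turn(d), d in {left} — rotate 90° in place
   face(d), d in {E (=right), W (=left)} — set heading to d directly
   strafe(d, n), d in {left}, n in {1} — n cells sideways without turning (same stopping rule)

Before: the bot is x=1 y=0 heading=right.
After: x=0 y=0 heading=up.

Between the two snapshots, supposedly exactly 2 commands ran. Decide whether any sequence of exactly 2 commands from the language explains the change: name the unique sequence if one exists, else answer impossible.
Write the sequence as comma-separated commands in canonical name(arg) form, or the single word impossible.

key: running strafe(left, 1) before turn(left) would end elsewhere — order is forced
begin: x=1 y=0 heading=right
t=1 turn(left) ⇒ x=1 y=0 heading=up
t=2 strafe(left, 1) ⇒ x=0 y=0 heading=up
all 36 alternatives checked — unique.

turn(left), strafe(left, 1)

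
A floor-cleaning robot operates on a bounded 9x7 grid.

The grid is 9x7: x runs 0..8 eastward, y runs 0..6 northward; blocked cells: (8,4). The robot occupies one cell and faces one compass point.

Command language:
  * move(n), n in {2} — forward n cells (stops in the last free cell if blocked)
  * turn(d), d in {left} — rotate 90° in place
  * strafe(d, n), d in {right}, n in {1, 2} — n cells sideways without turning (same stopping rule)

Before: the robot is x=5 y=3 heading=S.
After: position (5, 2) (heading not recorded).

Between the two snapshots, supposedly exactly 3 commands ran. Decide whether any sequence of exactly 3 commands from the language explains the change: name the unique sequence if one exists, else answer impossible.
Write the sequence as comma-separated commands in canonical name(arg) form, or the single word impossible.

begin: x=5 y=3 heading=S
[1] after turn(left): x=5 y=3 heading=E
[2] after strafe(right, 1): x=5 y=2 heading=E
[3] after turn(left): x=5 y=2 heading=N
uniquely the one of 64 3-step routes that fits.

turn(left), strafe(right, 1), turn(left)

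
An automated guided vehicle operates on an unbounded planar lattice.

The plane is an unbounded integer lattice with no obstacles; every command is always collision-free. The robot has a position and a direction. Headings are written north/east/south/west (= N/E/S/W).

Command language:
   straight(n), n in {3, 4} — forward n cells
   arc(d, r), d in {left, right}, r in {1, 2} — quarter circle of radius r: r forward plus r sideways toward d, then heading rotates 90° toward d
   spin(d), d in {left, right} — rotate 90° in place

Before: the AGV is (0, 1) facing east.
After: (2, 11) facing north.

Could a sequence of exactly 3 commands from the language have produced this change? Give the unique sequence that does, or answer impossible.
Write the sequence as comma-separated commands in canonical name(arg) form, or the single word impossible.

key: position moved to (2,11) AND the heading swung to N — translation plus rotation needed
t0: (0, 1) facing east
1. arc(left, 2) → (2, 3) facing north
2. straight(4) → (2, 7) facing north
3. straight(4) → (2, 11) facing north
uniquely the one of 512 3-step routes that fits.

arc(left, 2), straight(4), straight(4)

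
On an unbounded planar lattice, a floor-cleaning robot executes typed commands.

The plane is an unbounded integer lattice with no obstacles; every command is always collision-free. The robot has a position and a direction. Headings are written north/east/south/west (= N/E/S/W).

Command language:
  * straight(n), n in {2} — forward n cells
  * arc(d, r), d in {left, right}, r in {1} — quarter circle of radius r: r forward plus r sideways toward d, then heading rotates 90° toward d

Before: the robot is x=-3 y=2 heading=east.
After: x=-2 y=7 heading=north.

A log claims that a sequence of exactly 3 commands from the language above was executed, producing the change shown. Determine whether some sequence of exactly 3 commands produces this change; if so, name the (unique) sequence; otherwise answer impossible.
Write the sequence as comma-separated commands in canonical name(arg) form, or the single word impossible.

key: running straight(2) before arc(left, 1) would end elsewhere — order is forced
initial: x=-3 y=2 heading=east
1. arc(left, 1) → x=-2 y=3 heading=north
2. straight(2) → x=-2 y=5 heading=north
3. straight(2) → x=-2 y=7 heading=north
no rival 3-sequence matches.

arc(left, 1), straight(2), straight(2)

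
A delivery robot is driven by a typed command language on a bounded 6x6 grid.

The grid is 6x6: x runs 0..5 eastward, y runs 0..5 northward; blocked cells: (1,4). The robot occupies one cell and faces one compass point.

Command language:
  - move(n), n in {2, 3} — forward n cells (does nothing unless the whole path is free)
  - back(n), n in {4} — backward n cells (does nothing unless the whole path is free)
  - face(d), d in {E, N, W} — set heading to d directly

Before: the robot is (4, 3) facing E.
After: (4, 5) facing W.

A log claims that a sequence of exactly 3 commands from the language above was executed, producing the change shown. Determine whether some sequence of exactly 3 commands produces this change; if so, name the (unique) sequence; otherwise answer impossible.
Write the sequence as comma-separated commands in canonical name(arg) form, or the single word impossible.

key: order matters: swapping face(N) and face(W) lands elsewhere
start: (4, 3) facing E
1. face(N) → (4, 3) facing N
2. move(2) → (4, 5) facing N
3. face(W) → (4, 5) facing W
all 216 alternatives checked — unique.

face(N), move(2), face(W)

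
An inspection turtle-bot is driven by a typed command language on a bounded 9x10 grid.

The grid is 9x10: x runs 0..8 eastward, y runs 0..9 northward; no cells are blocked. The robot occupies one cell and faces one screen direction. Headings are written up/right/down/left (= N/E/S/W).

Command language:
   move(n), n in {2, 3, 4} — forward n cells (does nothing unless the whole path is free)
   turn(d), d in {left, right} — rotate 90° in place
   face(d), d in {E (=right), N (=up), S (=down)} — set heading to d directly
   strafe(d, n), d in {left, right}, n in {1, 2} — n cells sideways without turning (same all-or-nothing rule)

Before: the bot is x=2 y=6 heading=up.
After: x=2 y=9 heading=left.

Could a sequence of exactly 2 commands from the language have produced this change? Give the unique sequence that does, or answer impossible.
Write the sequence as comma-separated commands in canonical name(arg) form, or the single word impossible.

key: position moved to (2,9) AND the heading swung to W — translation plus rotation needed
start: x=2 y=6 heading=up
step 1 (move(3)): x=2 y=9 heading=up
step 2 (turn(left)): x=2 y=9 heading=left
uniquely the one of 144 2-step routes that fits.

move(3), turn(left)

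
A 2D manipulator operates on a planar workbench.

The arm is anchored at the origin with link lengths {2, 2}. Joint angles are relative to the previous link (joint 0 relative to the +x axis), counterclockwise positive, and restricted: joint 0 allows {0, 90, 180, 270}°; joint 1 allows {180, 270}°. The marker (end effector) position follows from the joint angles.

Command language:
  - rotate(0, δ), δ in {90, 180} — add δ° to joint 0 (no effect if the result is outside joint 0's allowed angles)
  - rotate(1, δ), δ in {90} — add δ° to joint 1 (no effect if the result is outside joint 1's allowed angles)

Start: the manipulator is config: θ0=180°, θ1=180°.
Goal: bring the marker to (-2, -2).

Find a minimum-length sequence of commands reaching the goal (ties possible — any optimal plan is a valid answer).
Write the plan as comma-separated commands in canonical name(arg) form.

rotate(1, 90), rotate(0, 90)

start: config: θ0=180°, θ1=180°
[1] after rotate(1, 90): config: θ0=180°, θ1=270°
[2] after rotate(0, 90): config: θ0=270°, θ1=270°
shorter routes all fall short; 2 is best.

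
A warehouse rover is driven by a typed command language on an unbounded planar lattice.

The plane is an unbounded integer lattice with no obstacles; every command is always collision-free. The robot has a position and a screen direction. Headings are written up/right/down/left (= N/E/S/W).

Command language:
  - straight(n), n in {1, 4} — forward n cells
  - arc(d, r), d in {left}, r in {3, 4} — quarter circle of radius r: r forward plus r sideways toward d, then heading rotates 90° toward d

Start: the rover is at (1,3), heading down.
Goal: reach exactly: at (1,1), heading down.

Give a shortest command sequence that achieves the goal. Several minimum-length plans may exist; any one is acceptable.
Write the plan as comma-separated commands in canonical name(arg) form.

straight(1), straight(1)

from: at (1,3), heading down
t=1 straight(1) ⇒ at (1,2), heading down
t=2 straight(1) ⇒ at (1,1), heading down
minimal: 2 command(s), checked below 2.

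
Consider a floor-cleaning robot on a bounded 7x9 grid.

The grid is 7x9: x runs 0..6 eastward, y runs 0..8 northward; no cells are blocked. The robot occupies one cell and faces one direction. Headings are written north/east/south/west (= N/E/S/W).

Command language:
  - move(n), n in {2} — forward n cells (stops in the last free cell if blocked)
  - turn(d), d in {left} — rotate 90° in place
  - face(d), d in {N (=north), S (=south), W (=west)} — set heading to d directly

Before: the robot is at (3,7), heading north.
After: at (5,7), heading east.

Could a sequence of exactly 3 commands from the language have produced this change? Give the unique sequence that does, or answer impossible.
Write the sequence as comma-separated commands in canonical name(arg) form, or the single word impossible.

face(S), turn(left), move(2)

key: position moved to (5,7) AND the heading swung to E — translation plus rotation needed
start: at (3,7), heading north
1. face(S) → at (3,7), heading south
2. turn(left) → at (3,7), heading east
3. move(2) → at (5,7), heading east
no other 3-command option fits: unique.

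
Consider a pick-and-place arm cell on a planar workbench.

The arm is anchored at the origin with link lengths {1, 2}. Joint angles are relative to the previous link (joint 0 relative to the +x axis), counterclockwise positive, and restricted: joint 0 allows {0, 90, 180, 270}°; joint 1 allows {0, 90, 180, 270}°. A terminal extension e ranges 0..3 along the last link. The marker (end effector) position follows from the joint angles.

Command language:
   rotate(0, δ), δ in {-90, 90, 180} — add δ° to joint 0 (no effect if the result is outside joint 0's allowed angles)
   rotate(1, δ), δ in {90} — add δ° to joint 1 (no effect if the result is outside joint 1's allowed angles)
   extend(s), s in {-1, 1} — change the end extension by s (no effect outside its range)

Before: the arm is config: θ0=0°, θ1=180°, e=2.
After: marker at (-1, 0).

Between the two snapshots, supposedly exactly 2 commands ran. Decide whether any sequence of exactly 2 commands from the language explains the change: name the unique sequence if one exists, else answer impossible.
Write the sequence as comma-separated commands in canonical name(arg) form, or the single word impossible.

initial: config: θ0=0°, θ1=180°, e=2
1. extend(-1) → config: θ0=0°, θ1=180°, e=1
2. extend(-1) → config: θ0=0°, θ1=180°, e=0
all 36 alternatives checked — unique.

extend(-1), extend(-1)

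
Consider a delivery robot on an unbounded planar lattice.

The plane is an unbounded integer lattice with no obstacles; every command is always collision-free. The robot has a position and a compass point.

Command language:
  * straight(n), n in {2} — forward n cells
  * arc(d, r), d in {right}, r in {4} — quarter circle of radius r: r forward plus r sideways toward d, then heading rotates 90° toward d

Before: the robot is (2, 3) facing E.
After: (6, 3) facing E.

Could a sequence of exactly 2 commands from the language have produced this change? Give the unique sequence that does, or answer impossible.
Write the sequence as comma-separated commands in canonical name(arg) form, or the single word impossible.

key: heading stays E — no command in the sequence turns
start: (2, 3) facing E
1. straight(2) → (4, 3) facing E
2. straight(2) → (6, 3) facing E
no rival 2-sequence matches.

straight(2), straight(2)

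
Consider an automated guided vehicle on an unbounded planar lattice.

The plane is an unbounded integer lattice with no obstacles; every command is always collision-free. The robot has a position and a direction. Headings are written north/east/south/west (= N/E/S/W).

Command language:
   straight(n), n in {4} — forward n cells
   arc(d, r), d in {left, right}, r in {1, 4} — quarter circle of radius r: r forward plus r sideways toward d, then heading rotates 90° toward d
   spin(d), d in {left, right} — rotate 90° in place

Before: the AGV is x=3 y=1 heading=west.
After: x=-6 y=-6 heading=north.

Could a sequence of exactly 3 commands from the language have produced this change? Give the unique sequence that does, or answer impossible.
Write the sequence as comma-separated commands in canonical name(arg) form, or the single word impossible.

arc(left, 4), arc(right, 4), arc(right, 1)

key: position moved to (-6,-6) AND the heading swung to N — translation plus rotation needed
initial: x=3 y=1 heading=west
step 1 (arc(left, 4)): x=-1 y=-3 heading=south
step 2 (arc(right, 4)): x=-5 y=-7 heading=west
step 3 (arc(right, 1)): x=-6 y=-6 heading=north
no other 3-command option fits: unique.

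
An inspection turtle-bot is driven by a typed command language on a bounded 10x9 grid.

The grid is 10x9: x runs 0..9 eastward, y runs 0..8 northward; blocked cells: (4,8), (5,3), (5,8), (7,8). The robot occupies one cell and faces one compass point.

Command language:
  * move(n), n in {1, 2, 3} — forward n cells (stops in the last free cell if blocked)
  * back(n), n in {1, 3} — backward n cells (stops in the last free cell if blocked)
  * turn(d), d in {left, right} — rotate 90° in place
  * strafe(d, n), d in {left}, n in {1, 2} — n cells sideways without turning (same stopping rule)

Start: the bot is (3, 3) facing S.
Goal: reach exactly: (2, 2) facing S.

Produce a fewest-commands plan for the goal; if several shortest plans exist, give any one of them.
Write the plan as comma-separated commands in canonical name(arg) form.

initial: (3, 3) facing S
1. turn(right) → (3, 3) facing W
2. strafe(left, 1) → (3, 2) facing W
3. move(1) → (2, 2) facing W
4. turn(left) → (2, 2) facing S
nothing shorter than 4 reaches the goal.

turn(right), strafe(left, 1), move(1), turn(left)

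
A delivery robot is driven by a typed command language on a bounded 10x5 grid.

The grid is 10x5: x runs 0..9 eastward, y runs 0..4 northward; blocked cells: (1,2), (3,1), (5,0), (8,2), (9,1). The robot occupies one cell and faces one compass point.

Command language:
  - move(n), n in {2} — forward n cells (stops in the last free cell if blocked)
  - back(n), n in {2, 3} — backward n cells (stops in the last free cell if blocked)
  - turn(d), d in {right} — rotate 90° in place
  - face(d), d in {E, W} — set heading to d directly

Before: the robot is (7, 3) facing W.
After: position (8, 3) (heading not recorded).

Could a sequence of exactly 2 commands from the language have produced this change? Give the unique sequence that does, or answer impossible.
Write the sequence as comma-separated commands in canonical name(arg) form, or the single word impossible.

key: running back(3) before move(2) would end elsewhere — order is forced
begin: (7, 3) facing W
[1] after move(2): (5, 3) facing W
[2] after back(3): (8, 3) facing W
uniquely the one of 36 2-step routes that fits.

move(2), back(3)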